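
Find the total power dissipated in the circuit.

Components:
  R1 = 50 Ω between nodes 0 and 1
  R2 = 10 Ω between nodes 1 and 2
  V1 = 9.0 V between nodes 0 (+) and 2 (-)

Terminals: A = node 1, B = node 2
Nodal analysis, taking node 2 as the 0 V reference.
Source V1 fixes V_0 = 9 V.
KCL at each unknown node (sum of currents leaving = 0; resistances in Ω):
  Node 1: (V_1 - 9)/50 + (V_1 - 0)/10 = 0
Collecting terms: 0.12 × V_1 = 0.18  =>  V_1 = 1.5 V
Power in each resistor, P = (ΔV)²/R:
  P_R1 = (9 - 1.5)²/50 = 1.125 W
  P_R2 = (1.5 - 0)²/10 = 0.225 W
P_total = P_R1 + P_R2 = 1.35 W

Final answer: 1.35 W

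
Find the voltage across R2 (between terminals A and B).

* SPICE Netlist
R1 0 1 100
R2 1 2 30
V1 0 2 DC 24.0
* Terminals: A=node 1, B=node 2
R1 and R2 are in series across V1 (node 0 → node 1 → node 2), and the output A–B is taken across R2, so this is a voltage divider.
Series current: I = V1/(R1 + R2) = 24/(100 + 30) = 24/130 = 0.1846 A
V_R2 = I × R2 = V1 × R2/(R1 + R2) = 24 × 30/130 = 5.538 V

Final answer: 5.538 V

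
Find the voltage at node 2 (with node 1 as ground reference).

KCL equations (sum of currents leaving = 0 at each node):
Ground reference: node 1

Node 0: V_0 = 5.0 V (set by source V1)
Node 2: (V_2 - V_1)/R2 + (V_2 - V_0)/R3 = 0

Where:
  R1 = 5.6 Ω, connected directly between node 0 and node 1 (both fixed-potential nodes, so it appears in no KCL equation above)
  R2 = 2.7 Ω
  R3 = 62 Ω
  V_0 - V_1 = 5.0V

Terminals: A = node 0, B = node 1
Nodal analysis, taking node 1 as the 0 V reference.
Source V1 fixes V_0 = 5 V.
KCL at each unknown node (sum of currents leaving = 0; resistances in Ω):
  Node 2: (V_2 - 0)/2.7 + (V_2 - 5)/62 = 0
Collecting terms: 0.3865 × V_2 = 0.08065  =>  V_2 = 0.2087 V
The requested potential is V_2 = 0.2087 V.

Final answer: V_2 = 0.2087 V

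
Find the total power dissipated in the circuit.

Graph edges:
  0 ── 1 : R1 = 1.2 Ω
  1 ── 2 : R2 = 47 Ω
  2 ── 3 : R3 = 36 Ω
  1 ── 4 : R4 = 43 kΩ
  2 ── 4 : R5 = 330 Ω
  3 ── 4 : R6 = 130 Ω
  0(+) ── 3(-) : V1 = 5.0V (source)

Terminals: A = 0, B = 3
Nodal analysis, taking node 3 as the 0 V reference.
Source V1 fixes V_0 = 5 V.
KCL at each unknown node (sum of currents leaving = 0; resistances in Ω):
  Node 1: (V_1 - 5)/1.2 + (V_1 - V_2)/47 + (V_1 - V_4)/43000 = 0
  Node 2: (V_2 - V_1)/47 + (V_2 - 0)/36 + (V_2 - V_4)/330 = 0
  Node 4: (V_4 - V_1)/43000 + (V_4 - V_2)/330 + (V_4 - 0)/130 = 0
Collecting terms (coefficients in siemens):
  0.8546·V_1 - 0.02128·V_2 - 0.00002326·V_4 = 4.167
  0.05208·V_2 - 0.02128·V_1 - 0.00303·V_4 = 0
  0.01075·V_4 - 0.00002326·V_1 - 0.00303·V_2 = 0
Solving these 3 simultaneous equations (Gaussian elimination) gives:
  V_1 = 4.926 V, V_2 = 2.047 V, V_4 = 0.5878 V
Power in each resistor, P = (ΔV)²/R:
  P_R1 = (5 - 4.926)²/1.2 = 0.00452 W
  P_R2 = (4.926 - 2.047)²/47 = 0.1764 W
  P_R3 = (2.047 - 0)²/36 = 0.1164 W
  P_R4 = (4.926 - 0.5878)²/43000 = 0.0004377 W
  P_R5 = (2.047 - 0.5878)²/330 = 0.006449 W
  P_R6 = (0 - 0.5878)²/130 = 0.002658 W
P_total = P_R1 + P_R2 + P_R3 + P_R4 + P_R5 + P_R6 = 0.3069 W

Final answer: 0.3069 W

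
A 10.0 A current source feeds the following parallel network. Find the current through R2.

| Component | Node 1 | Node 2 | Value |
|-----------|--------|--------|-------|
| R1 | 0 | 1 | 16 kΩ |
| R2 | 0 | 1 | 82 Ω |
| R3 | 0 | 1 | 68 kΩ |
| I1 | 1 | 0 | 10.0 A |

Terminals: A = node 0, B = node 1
All resistors sit directly between nodes 0 and 1, so they are in parallel and share one voltage V; the full source current 10 A splits among them.
1/R_par = 1/16000 + 1/82 + 1/68000 = 0.01227 S  =>  R_par = 81.48 Ω
V = I × R_par = 10 × 81.48 = 814.8 V
I_R2 = V/R2 = 814.8/82 = 9.937 A

Final answer: 9.937 A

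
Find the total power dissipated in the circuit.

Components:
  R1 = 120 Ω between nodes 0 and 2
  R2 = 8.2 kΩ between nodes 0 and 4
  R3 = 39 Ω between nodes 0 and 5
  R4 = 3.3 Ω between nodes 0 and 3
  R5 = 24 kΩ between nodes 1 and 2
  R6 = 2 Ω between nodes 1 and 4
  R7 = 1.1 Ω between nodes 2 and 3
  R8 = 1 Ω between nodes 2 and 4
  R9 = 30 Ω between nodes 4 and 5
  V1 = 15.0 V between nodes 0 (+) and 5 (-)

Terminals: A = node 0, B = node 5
Nodal analysis, taking node 5 as the 0 V reference.
Source V1 fixes V_0 = 15 V.
KCL at each unknown node (sum of currents leaving = 0; resistances in Ω):
  Node 1: (V_1 - V_2)/24000 + (V_1 - V_4)/2 = 0
  Node 2: (V_2 - 15)/120 + (V_2 - V_1)/24000 + (V_2 - V_3)/1.1 + (V_2 - V_4)/1 = 0
  Node 3: (V_3 - 15)/3.3 + (V_3 - V_2)/1.1 = 0
  Node 4: (V_4 - 15)/8200 + (V_4 - V_1)/2 + (V_4 - V_2)/1 + (V_4 - 0)/30 = 0
Collecting terms (coefficients in siemens):
  0.5·V_1 - 0.00004167·V_2 - 0.5·V_4 = 0
  1.917·V_2 - 0.00004167·V_1 - 0.9091·V_3 - 1·V_4 = 0.125
  1.212·V_3 - 0.9091·V_2 = 4.545
  1.533·V_4 - 0.5·V_1 - 1·V_2 = 0.001829
Solving these 4 simultaneous equations (Gaussian elimination) gives:
  V_1 = 12.77 V, V_2 = 13.19 V, V_3 = 13.65 V, V_4 = 12.77 V
Power in each resistor, P = (ΔV)²/R:
  P_R1 = (15 - 13.19)²/120 = 0.02716 W
  P_R2 = (15 - 12.77)²/8200 = 0.0006069 W
  P_R3 = (15 - 0)²/39 = 5.769 W
  P_R4 = (15 - 13.65)²/3.3 = 0.5556 W
  P_R5 = (12.77 - 13.19)²/24000 = 0.000007537 W
  P_R6 = (12.77 - 12.77)²/2 = 0.0000000006281 W
  P_R7 = (13.19 - 13.65)²/1.1 = 0.1852 W
  P_R8 = (13.19 - 12.77)²/1 = 0.1809 W
  P_R9 = (12.77 - 0)²/30 = 5.435 W
P_total = P_R1 + P_R2 + P_R3 + P_R4 + P_R5 + P_R6 + P_R7 + P_R8 + P_R9 = 12.15 W

Final answer: 12.15 W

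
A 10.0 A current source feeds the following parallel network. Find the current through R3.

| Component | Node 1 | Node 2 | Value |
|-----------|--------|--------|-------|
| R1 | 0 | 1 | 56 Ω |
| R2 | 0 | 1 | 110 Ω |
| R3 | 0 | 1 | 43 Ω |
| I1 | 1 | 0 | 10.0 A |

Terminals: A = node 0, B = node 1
All resistors sit directly between nodes 0 and 1, so they are in parallel and share one voltage V; the full source current 10 A splits among them.
1/R_par = 1/56 + 1/110 + 1/43 = 0.0502 S  =>  R_par = 19.92 Ω
V = I × R_par = 10 × 19.92 = 199.2 V
I_R3 = V/R3 = 199.2/43 = 4.632 A

Final answer: 4.632 A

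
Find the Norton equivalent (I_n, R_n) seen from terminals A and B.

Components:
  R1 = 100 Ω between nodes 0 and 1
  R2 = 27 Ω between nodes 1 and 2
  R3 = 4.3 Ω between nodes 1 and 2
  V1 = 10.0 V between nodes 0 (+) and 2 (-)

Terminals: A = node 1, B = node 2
Find the Thévenin equivalent first; then I_n = V_th/R_th and R_n = R_th.
Step 1 — V_th is the open-circuit voltage V_A - V_B (nothing connected across the terminals).
Nodal analysis, taking node 2 as the 0 V reference.
Source V1 fixes V_0 = 10 V.
KCL at each unknown node (sum of currents leaving = 0; resistances in Ω):
  Node 1: (V_1 - 10)/100 + (V_1 - 0)/27 + (V_1 - 0)/4.3 = 0
Collecting terms: 0.2796 × V_1 = 0.1  =>  V_1 = 0.3577 V
V_th = V_1 - V_2 = 0.3577 - 0 = 0.3577 V
Step 2 — R_th: zero the source — replace V1 by a short circuit (node 2 merges into node 0) — and find the resistance seen between A (node 1) and B (node 0).
Reduce the network between node 1 (A) and node 0 (B) by series/parallel combination:
  Rp1 = R1 ‖ R2 ‖ R3 (parallel, all between nodes 0 and 1) = 1/(1/100 + 1/27 + 1/4.3) = 3.577 Ω
R_th = 3.577 Ω
I_n = V_th/R_th = 0.3577/3.577 = 0.1 A, and R_n = R_th = 3.577 Ω

Final answer: I_n = 0.1 A, R_n = 3.577 Ω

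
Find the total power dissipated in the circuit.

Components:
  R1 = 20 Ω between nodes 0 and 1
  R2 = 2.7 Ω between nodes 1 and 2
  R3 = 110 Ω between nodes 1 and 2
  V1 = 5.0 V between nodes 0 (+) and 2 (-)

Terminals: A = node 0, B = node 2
Nodal analysis, taking node 2 as the 0 V reference.
Source V1 fixes V_0 = 5 V.
KCL at each unknown node (sum of currents leaving = 0; resistances in Ω):
  Node 1: (V_1 - 5)/20 + (V_1 - 0)/2.7 + (V_1 - 0)/110 = 0
Collecting terms: 0.4295 × V_1 = 0.25  =>  V_1 = 0.5821 V
Power in each resistor, P = (ΔV)²/R:
  P_R1 = (5 - 0.5821)²/20 = 0.9759 W
  P_R2 = (0.5821 - 0)²/2.7 = 0.1255 W
  P_R3 = (0.5821 - 0)²/110 = 0.003081 W
P_total = P_R1 + P_R2 + P_R3 = 1.104 W

Final answer: 1.104 W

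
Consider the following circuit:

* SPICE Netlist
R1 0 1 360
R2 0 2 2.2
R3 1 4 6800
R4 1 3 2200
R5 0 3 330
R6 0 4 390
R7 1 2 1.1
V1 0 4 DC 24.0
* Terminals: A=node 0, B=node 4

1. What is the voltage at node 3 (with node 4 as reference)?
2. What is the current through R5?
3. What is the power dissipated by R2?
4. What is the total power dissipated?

Nodal analysis, taking node 4 as the 0 V reference.
Source V1 fixes V_0 = 24 V.
KCL at each unknown node (sum of currents leaving = 0; resistances in Ω):
  Node 1: (V_1 - 24)/360 + (V_1 - 0)/6800 + (V_1 - V_3)/2200 + (V_1 - V_2)/1.1 = 0
  Node 2: (V_2 - 24)/2.2 + (V_2 - V_1)/1.1 = 0
  Node 3: (V_3 - V_1)/2200 + (V_3 - 24)/330 = 0
Collecting terms (coefficients in siemens):
  0.9125·V_1 - 0.9091·V_2 - 0.0004545·V_3 = 0.06667
  1.364·V_2 - 0.9091·V_1 = 10.91
  0.003485·V_3 - 0.0004545·V_1 = 0.07273
Solving these 3 simultaneous equations (Gaussian elimination) gives:
  V_1 = 23.99 V, V_2 = 23.99 V, V_3 = 24 V
Part 1:
  Read off the nodal solution: V_3 = 24 V
Part 2:
  I_R5 = (V_0 - V_3)/R5 = (24 - 24)/330 = 0.000004554 A
  Magnitude: I_R5 = 0.000004554 A
Part 3:
  I_R2 = (V_0 - V_2)/R2 = (24 - 23.99)/2.2 = 0.003491 A
  P_R2 = I_R2² × R2 = (0.003491)² × 2.2 = 0.00002681 W
Part 4:
  Power in each resistor, P = (ΔV)²/R:
    P_R1 = (24 - 23.99)²/360 = 0.0000003687 W
    P_R2 = (24 - 23.99)²/2.2 = 0.00002681 W
    P_R3 = (23.99 - 0)²/6800 = 0.08462 W
    P_R4 = (23.99 - 24)²/2200 = 0.00000004562 W
    P_R5 = (24 - 24)²/330 = 0.000000006843 W
    P_R6 = (24 - 0)²/390 = 1.477 W
    P_R7 = (23.99 - 23.99)²/1.1 = 0.00001341 W
  P_total = P_R1 + P_R2 + P_R3 + P_R4 + P_R5 + P_R6 + P_R7 = 1.562 W

Final answers:
1. V_3 = 24 V
2. I_R5 = 4.554e-06 A
3. P_R2 = 2.681e-05 W
4. P_total = 1.562 W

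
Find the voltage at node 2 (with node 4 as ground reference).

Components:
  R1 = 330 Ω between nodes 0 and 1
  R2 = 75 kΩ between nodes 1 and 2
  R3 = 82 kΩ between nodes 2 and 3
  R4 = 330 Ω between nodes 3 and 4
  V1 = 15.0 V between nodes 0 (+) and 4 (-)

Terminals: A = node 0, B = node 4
Nodal analysis, taking node 4 as the 0 V reference.
Source V1 fixes V_0 = 15 V.
KCL at each unknown node (sum of currents leaving = 0; resistances in Ω):
  Node 1: (V_1 - 15)/330 + (V_1 - V_2)/75000 = 0
  Node 2: (V_2 - V_1)/75000 + (V_2 - V_3)/82000 = 0
  Node 3: (V_3 - V_2)/82000 + (V_3 - 0)/330 = 0
Collecting terms (coefficients in siemens):
  0.003044·V_1 - 0.00001333·V_2 = 0.04545
  0.00002553·V_2 - 0.00001333·V_1 - 0.0000122·V_3 = 0
  0.003042·V_3 - 0.0000122·V_2 = 0
Solving these 3 simultaneous equations (Gaussian elimination) gives:
  V_1 = 14.97 V, V_2 = 7.833 V, V_3 = 0.0314 V
The requested potential is V_2 = 7.833 V.

Final answer: V_2 = 7.833 V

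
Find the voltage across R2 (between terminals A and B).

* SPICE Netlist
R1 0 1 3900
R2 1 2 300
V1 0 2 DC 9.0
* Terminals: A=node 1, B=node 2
R1 and R2 are in series across V1 (node 0 → node 1 → node 2), and the output A–B is taken across R2, so this is a voltage divider.
Series current: I = V1/(R1 + R2) = 9/(3900 + 300) = 9/4200 = 0.002143 A
V_R2 = I × R2 = V1 × R2/(R1 + R2) = 9 × 300/4200 = 0.6429 V

Final answer: 0.6429 V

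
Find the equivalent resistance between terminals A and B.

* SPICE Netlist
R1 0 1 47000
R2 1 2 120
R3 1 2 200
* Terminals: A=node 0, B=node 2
Reduce the network between node 0 (A) and node 2 (B) by series/parallel combination:
  Rp1 = R2 ‖ R3 (parallel, both between nodes 1 and 2) = 1/(1/120 + 1/200) = 75 Ω
  Rs1 = R1 + Rp1 (series, joined only at node 1) = 47000 + 75 = 47080 Ω
R_eq = 47.08 kΩ

Final answer: 47.08 kΩ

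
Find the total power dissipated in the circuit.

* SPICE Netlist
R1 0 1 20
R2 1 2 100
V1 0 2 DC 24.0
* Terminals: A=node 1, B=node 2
Nodal analysis, taking node 2 as the 0 V reference.
Source V1 fixes V_0 = 24 V.
KCL at each unknown node (sum of currents leaving = 0; resistances in Ω):
  Node 1: (V_1 - 24)/20 + (V_1 - 0)/100 = 0
Collecting terms: 0.06 × V_1 = 1.2  =>  V_1 = 20 V
Power in each resistor, P = (ΔV)²/R:
  P_R1 = (24 - 20)²/20 = 0.8 W
  P_R2 = (20 - 0)²/100 = 4 W
P_total = P_R1 + P_R2 = 4.8 W

Final answer: 4.8 W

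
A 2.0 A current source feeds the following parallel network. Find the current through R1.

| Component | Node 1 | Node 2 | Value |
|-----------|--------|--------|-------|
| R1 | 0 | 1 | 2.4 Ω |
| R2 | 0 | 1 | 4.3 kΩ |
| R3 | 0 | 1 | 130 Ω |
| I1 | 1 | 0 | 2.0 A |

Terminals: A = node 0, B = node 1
All resistors sit directly between nodes 0 and 1, so they are in parallel and share one voltage V; the full source current 2 A splits among them.
1/R_par = 1/2.4 + 1/4300 + 1/130 = 0.4246 S  =>  R_par = 2.355 Ω
V = I × R_par = 2 × 2.355 = 4.71 V
I_R1 = V/R1 = 4.71/2.4 = 1.963 A

Final answer: 1.963 A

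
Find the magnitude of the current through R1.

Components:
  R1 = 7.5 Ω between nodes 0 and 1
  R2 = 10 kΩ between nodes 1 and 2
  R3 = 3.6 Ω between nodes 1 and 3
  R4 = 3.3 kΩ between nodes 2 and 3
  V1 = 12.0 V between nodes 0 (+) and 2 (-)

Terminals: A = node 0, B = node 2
Nodal analysis, taking node 2 as the 0 V reference.
Source V1 fixes V_0 = 12 V.
KCL at each unknown node (sum of currents leaving = 0; resistances in Ω):
  Node 1: (V_1 - 12)/7.5 + (V_1 - 0)/10000 + (V_1 - V_3)/3.6 = 0
  Node 3: (V_3 - V_1)/3.6 + (V_3 - 0)/3300 = 0
Collecting terms (coefficients in siemens):
  0.4112·V_1 - 0.2778·V_3 = 1.6
  0.2781·V_3 - 0.2778·V_1 = 0
Determinant D = (0.4112)(0.2781) - (-0.2778)(-0.2778) = 0.03719
V_1 = [(1.6)(0.2781) - (-0.2778)(0)]/D = 11.96 V
V_3 = [(0.4112)(0) - (1.6)(-0.2778)]/D = 11.95 V
I_R1 = (V_0 - V_1)/R1 = (12 - 11.96)/7.5 = 0.004818 A
|I_R1| = 0.004818 A

Final answer: |I_R1| = 0.004818 A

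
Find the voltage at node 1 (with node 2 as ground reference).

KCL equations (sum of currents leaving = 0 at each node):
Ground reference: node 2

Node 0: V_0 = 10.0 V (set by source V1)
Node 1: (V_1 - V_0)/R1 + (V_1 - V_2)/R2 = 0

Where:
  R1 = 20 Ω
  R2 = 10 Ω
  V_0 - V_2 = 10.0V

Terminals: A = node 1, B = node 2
Nodal analysis, taking node 2 as the 0 V reference.
Source V1 fixes V_0 = 10 V.
KCL at each unknown node (sum of currents leaving = 0; resistances in Ω):
  Node 1: (V_1 - 10)/20 + (V_1 - 0)/10 = 0
Collecting terms: 0.15 × V_1 = 0.5  =>  V_1 = 3.333 V
The requested potential is V_1 = 3.333 V.

Final answer: V_1 = 3.333 V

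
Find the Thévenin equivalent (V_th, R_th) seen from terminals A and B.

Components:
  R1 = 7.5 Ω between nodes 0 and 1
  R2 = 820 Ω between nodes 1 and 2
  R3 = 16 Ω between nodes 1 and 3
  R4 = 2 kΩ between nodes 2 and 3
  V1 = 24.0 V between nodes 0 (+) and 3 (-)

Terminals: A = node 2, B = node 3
Step 1 — V_th is the open-circuit voltage V_A - V_B (nothing connected across the terminals).
Nodal analysis, taking node 3 as the 0 V reference.
Source V1 fixes V_0 = 24 V.
KCL at each unknown node (sum of currents leaving = 0; resistances in Ω):
  Node 1: (V_1 - 24)/7.5 + (V_1 - V_2)/820 + (V_1 - 0)/16 = 0
  Node 2: (V_2 - V_1)/820 + (V_2 - 0)/2000 = 0
Collecting terms (coefficients in siemens):
  0.1971·V_1 - 0.00122·V_2 = 3.2
  0.00172·V_2 - 0.00122·V_1 = 0
Determinant D = (0.1971)(0.00172) - (-0.00122)(-0.00122) = 0.0003373
V_1 = [(3.2)(0.00172) - (-0.00122)(0)]/D = 16.31 V
V_2 = [(0.1971)(0) - (3.2)(-0.00122)]/D = 11.57 V
V_th = V_2 - V_3 = 11.57 - 0 = 11.57 V
Step 2 — R_th: zero the source — replace V1 by a short circuit (node 3 merges into node 0) — and find the resistance seen between A (node 2) and B (node 0).
Reduce the network between node 2 (A) and node 0 (B) by series/parallel combination:
  Rp1 = R1 ‖ R3 (parallel, both between nodes 0 and 1) = 1/(1/7.5 + 1/16) = 5.106 Ω
  Rs1 = R2 + Rp1 (series, joined only at node 1) = 820 + 5.106 = 825.1 Ω
  Rp2 = R4 ‖ Rs1 (parallel, both between nodes 0 and 2) = 1/(1/2000 + 1/825.1) = 584.1 Ω
R_th = 584.1 Ω

Final answer: V_th = 11.57 V, R_th = 584.1 Ω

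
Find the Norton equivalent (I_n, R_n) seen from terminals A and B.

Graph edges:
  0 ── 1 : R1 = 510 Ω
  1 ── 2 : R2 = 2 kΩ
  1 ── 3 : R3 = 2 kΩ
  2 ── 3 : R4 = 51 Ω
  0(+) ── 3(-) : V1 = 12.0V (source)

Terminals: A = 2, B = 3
Find the Thévenin equivalent first; then I_n = V_th/R_th and R_n = R_th.
Step 1 — V_th is the open-circuit voltage V_A - V_B (nothing connected across the terminals).
Nodal analysis, taking node 3 as the 0 V reference.
Source V1 fixes V_0 = 12 V.
KCL at each unknown node (sum of currents leaving = 0; resistances in Ω):
  Node 1: (V_1 - 12)/510 + (V_1 - V_2)/2000 + (V_1 - 0)/2000 = 0
  Node 2: (V_2 - V_1)/2000 + (V_2 - 0)/51 = 0
Collecting terms (coefficients in siemens):
  0.002961·V_1 - 0.0005·V_2 = 0.02353
  0.02011·V_2 - 0.0005·V_1 = 0
Determinant D = (0.002961)(0.02011) - (-0.0005)(-0.0005) = 0.00005928
V_1 = [(0.02353)(0.02011) - (-0.0005)(0)]/D = 7.981 V
V_2 = [(0.002961)(0) - (0.02353)(-0.0005)]/D = 0.1984 V
V_th = V_2 - V_3 = 0.1984 - 0 = 0.1984 V
Step 2 — R_th: zero the source — replace V1 by a short circuit (node 3 merges into node 0) — and find the resistance seen between A (node 2) and B (node 0).
Reduce the network between node 2 (A) and node 0 (B) by series/parallel combination:
  Rp1 = R1 ‖ R3 (parallel, both between nodes 0 and 1) = 1/(1/510 + 1/2000) = 406.4 Ω
  Rs1 = R2 + Rp1 (series, joined only at node 1) = 2000 + 406.4 = 2406 Ω
  Rp2 = R4 ‖ Rs1 (parallel, both between nodes 0 and 2) = 1/(1/51 + 1/2406) = 49.94 Ω
R_th = 49.94 Ω
I_n = V_th/R_th = 0.1984/49.94 = 0.003974 A, and R_n = R_th = 49.94 Ω

Final answer: I_n = 0.003974 A, R_n = 49.94 Ω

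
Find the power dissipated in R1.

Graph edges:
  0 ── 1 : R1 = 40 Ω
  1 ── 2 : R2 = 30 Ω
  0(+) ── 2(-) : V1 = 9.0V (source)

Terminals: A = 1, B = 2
Nodal analysis, taking node 2 as the 0 V reference.
Source V1 fixes V_0 = 9 V.
KCL at each unknown node (sum of currents leaving = 0; resistances in Ω):
  Node 1: (V_1 - 9)/40 + (V_1 - 0)/30 = 0
Collecting terms: 0.05833 × V_1 = 0.225  =>  V_1 = 3.857 V
I_R1 = (V_0 - V_1)/R1 = (9 - 3.857)/40 = 0.1286 A
P_R1 = I_R1² × R1 = (0.1286)² × 40 = 0.6612 W

Final answer: 0.6612 W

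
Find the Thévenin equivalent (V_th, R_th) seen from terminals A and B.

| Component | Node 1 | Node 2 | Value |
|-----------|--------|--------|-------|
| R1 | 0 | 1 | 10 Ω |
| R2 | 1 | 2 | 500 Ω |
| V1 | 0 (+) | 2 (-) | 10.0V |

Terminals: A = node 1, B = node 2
Step 1 — V_th is the open-circuit voltage V_A - V_B (nothing connected across the terminals).
Nodal analysis, taking node 2 as the 0 V reference.
Source V1 fixes V_0 = 10 V.
KCL at each unknown node (sum of currents leaving = 0; resistances in Ω):
  Node 1: (V_1 - 10)/10 + (V_1 - 0)/500 = 0
Collecting terms: 0.102 × V_1 = 1  =>  V_1 = 9.804 V
V_th = V_1 - V_2 = 9.804 - 0 = 9.804 V
Step 2 — R_th: zero the source — replace V1 by a short circuit (node 2 merges into node 0) — and find the resistance seen between A (node 1) and B (node 0).
Reduce the network between node 1 (A) and node 0 (B) by series/parallel combination:
  Rp1 = R1 ‖ R2 (parallel, both between nodes 0 and 1) = 1/(1/10 + 1/500) = 9.804 Ω
R_th = 9.804 Ω

Final answer: V_th = 9.804 V, R_th = 9.804 Ω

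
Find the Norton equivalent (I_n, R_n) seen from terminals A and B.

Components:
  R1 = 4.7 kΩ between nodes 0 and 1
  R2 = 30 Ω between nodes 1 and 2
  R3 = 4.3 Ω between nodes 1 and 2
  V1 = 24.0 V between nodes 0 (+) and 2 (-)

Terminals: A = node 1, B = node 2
Find the Thévenin equivalent first; then I_n = V_th/R_th and R_n = R_th.
Step 1 — V_th is the open-circuit voltage V_A - V_B (nothing connected across the terminals).
Nodal analysis, taking node 2 as the 0 V reference.
Source V1 fixes V_0 = 24 V.
KCL at each unknown node (sum of currents leaving = 0; resistances in Ω):
  Node 1: (V_1 - 24)/4700 + (V_1 - 0)/30 + (V_1 - 0)/4.3 = 0
Collecting terms: 0.2661 × V_1 = 0.005106  =>  V_1 = 0.01919 V
V_th = V_1 - V_2 = 0.01919 - 0 = 0.01919 V
Step 2 — R_th: zero the source — replace V1 by a short circuit (node 2 merges into node 0) — and find the resistance seen between A (node 1) and B (node 0).
Reduce the network between node 1 (A) and node 0 (B) by series/parallel combination:
  Rp1 = R1 ‖ R2 ‖ R3 (parallel, all between nodes 0 and 1) = 1/(1/4700 + 1/30 + 1/4.3) = 3.758 Ω
R_th = 3.758 Ω
I_n = V_th/R_th = 0.01919/3.758 = 0.005106 A, and R_n = R_th = 3.758 Ω

Final answer: I_n = 0.005106 A, R_n = 3.758 Ω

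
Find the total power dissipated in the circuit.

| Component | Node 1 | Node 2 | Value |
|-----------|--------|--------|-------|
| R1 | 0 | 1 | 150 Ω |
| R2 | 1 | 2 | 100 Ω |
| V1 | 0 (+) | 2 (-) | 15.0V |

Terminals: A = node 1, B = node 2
Nodal analysis, taking node 2 as the 0 V reference.
Source V1 fixes V_0 = 15 V.
KCL at each unknown node (sum of currents leaving = 0; resistances in Ω):
  Node 1: (V_1 - 15)/150 + (V_1 - 0)/100 = 0
Collecting terms: 0.01667 × V_1 = 0.1  =>  V_1 = 6 V
Power in each resistor, P = (ΔV)²/R:
  P_R1 = (15 - 6)²/150 = 0.54 W
  P_R2 = (6 - 0)²/100 = 0.36 W
P_total = P_R1 + P_R2 = 0.9 W

Final answer: 0.9 W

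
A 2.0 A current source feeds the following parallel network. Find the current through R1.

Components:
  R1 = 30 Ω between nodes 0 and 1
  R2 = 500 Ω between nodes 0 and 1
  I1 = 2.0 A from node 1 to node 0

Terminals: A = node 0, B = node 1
All resistors sit directly between nodes 0 and 1, so they are in parallel and share one voltage V; the full source current 2 A splits among them.
1/R_par = 1/30 + 1/500 = 0.03533 S  =>  R_par = 28.3 Ω
V = I × R_par = 2 × 28.3 = 56.6 V
I_R1 = V/R1 = 56.6/30 = 1.887 A

Final answer: 1.887 A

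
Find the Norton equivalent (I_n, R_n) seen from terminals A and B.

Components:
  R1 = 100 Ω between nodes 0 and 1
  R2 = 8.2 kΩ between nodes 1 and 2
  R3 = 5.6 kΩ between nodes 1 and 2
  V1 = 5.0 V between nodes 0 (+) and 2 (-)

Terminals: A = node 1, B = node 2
Find the Thévenin equivalent first; then I_n = V_th/R_th and R_n = R_th.
Step 1 — V_th is the open-circuit voltage V_A - V_B (nothing connected across the terminals).
Nodal analysis, taking node 2 as the 0 V reference.
Source V1 fixes V_0 = 5 V.
KCL at each unknown node (sum of currents leaving = 0; resistances in Ω):
  Node 1: (V_1 - 5)/100 + (V_1 - 0)/8200 + (V_1 - 0)/5600 = 0
Collecting terms: 0.0103 × V_1 = 0.05  =>  V_1 = 4.854 V
V_th = V_1 - V_2 = 4.854 - 0 = 4.854 V
Step 2 — R_th: zero the source — replace V1 by a short circuit (node 2 merges into node 0) — and find the resistance seen between A (node 1) and B (node 0).
Reduce the network between node 1 (A) and node 0 (B) by series/parallel combination:
  Rp1 = R1 ‖ R2 ‖ R3 (parallel, all between nodes 0 and 1) = 1/(1/100 + 1/8200 + 1/5600) = 97.08 Ω
R_th = 97.08 Ω
I_n = V_th/R_th = 4.854/97.08 = 0.05 A, and R_n = R_th = 97.08 Ω

Final answer: I_n = 0.05 A, R_n = 97.08 Ω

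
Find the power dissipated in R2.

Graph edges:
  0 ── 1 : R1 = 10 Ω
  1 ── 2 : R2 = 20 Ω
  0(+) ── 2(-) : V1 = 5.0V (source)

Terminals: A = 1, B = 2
Nodal analysis, taking node 2 as the 0 V reference.
Source V1 fixes V_0 = 5 V.
KCL at each unknown node (sum of currents leaving = 0; resistances in Ω):
  Node 1: (V_1 - 5)/10 + (V_1 - 0)/20 = 0
Collecting terms: 0.15 × V_1 = 0.5  =>  V_1 = 3.333 V
I_R2 = (V_1 - V_2)/R2 = (3.333 - 0)/20 = 0.1667 A
P_R2 = I_R2² × R2 = (0.1667)² × 20 = 0.5556 W

Final answer: 0.5556 W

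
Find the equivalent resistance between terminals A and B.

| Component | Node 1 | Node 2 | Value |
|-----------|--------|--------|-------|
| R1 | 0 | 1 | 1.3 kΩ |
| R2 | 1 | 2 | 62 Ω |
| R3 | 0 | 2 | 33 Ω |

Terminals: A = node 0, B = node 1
Reduce the network between node 0 (A) and node 1 (B) by series/parallel combination:
  Rs1 = R3 + R2 (series, joined only at node 2) = 33 + 62 = 95 Ω
  Rp1 = R1 ‖ Rs1 (parallel, both between nodes 0 and 1) = 1/(1/1300 + 1/95) = 88.53 Ω
R_eq = 88.53 Ω

Final answer: 88.53 Ω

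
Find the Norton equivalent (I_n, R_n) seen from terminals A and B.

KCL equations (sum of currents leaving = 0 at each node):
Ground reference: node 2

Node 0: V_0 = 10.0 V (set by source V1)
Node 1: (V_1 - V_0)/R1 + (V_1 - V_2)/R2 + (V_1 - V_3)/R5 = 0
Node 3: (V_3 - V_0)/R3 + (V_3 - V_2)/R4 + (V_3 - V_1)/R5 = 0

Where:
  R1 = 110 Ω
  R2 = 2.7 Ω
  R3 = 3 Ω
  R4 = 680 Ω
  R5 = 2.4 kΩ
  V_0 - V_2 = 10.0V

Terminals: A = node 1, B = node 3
Find the Thévenin equivalent first; then I_n = V_th/R_th and R_n = R_th.
Step 1 — V_th is the open-circuit voltage V_A - V_B (nothing connected across the terminals).
Nodal analysis, taking node 2 as the 0 V reference.
Source V1 fixes V_0 = 10 V.
KCL at each unknown node (sum of currents leaving = 0; resistances in Ω):
  Node 1: (V_1 - 10)/110 + (V_1 - 0)/2.7 + (V_1 - V_3)/2400 = 0
  Node 3: (V_3 - 10)/3 + (V_3 - 0)/680 + (V_3 - V_1)/2400 = 0
Collecting terms (coefficients in siemens):
  0.3799·V_1 - 0.0004167·V_3 = 0.09091
  0.3352·V_3 - 0.0004167·V_1 = 3.333
Determinant D = (0.3799)(0.3352) - (-0.0004167)(-0.0004167) = 0.1273
V_1 = [(0.09091)(0.3352) - (-0.0004167)(3.333)]/D = 0.2502 V
V_3 = [(0.3799)(3.333) - (0.09091)(-0.0004167)]/D = 9.944 V
V_th = V_1 - V_3 = 0.2502 - 9.944 = -9.694 V
Step 2 — R_th: zero the source — replace V1 by a short circuit (node 2 merges into node 0) — and find the resistance seen between A (node 1) and B (node 3).
Reduce the network between node 1 (A) and node 3 (B) by series/parallel combination:
  Rp1 = R1 ‖ R2 (parallel, both between nodes 0 and 1) = 1/(1/110 + 1/2.7) = 2.635 Ω
  Rp2 = R3 ‖ R4 (parallel, both between nodes 0 and 3) = 1/(1/3 + 1/680) = 2.987 Ω
  Rs1 = Rp1 + Rp2 (series, joined only at node 0) = 2.635 + 2.987 = 5.622 Ω
  Rp3 = R5 ‖ Rs1 (parallel, both between nodes 1 and 3) = 1/(1/2400 + 1/5.622) = 5.609 Ω
R_th = 5.609 Ω
I_n = V_th/R_th = -9.694/5.609 = -1.728 A, and R_n = R_th = 5.609 Ω

Final answer: I_n = -1.728 A, R_n = 5.609 Ω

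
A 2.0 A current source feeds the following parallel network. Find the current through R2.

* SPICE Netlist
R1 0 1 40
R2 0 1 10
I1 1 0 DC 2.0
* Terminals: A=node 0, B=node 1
All resistors sit directly between nodes 0 and 1, so they are in parallel and share one voltage V; the full source current 2 A splits among them.
1/R_par = 1/40 + 1/10 = 0.125 S  =>  R_par = 8 Ω
V = I × R_par = 2 × 8 = 16 V
I_R2 = V/R2 = 16/10 = 1.6 A

Final answer: 1.6 A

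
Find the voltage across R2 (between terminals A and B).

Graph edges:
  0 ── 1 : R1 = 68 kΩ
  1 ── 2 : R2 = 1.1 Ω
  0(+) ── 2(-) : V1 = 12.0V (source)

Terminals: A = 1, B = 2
R1 and R2 are in series across V1 (node 0 → node 1 → node 2), and the output A–B is taken across R2, so this is a voltage divider.
Series current: I = V1/(R1 + R2) = 12/(68000 + 1.1) = 12/68000 = 0.0001765 A
V_R2 = I × R2 = V1 × R2/(R1 + R2) = 12 × 1.1/68000 = 0.0001941 V

Final answer: 0.0001941 V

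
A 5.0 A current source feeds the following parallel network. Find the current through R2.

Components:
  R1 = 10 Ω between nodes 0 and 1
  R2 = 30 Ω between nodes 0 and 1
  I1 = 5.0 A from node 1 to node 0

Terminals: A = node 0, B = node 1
All resistors sit directly between nodes 0 and 1, so they are in parallel and share one voltage V; the full source current 5 A splits among them.
1/R_par = 1/10 + 1/30 = 0.1333 S  =>  R_par = 7.5 Ω
V = I × R_par = 5 × 7.5 = 37.5 V
I_R2 = V/R2 = 37.5/30 = 1.25 A

Final answer: 1.25 A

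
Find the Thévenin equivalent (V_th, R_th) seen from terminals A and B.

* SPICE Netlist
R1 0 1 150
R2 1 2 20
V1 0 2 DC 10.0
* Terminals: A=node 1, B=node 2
Step 1 — V_th is the open-circuit voltage V_A - V_B (nothing connected across the terminals).
Nodal analysis, taking node 2 as the 0 V reference.
Source V1 fixes V_0 = 10 V.
KCL at each unknown node (sum of currents leaving = 0; resistances in Ω):
  Node 1: (V_1 - 10)/150 + (V_1 - 0)/20 = 0
Collecting terms: 0.05667 × V_1 = 0.06667  =>  V_1 = 1.176 V
V_th = V_1 - V_2 = 1.176 - 0 = 1.176 V
Step 2 — R_th: zero the source — replace V1 by a short circuit (node 2 merges into node 0) — and find the resistance seen between A (node 1) and B (node 0).
Reduce the network between node 1 (A) and node 0 (B) by series/parallel combination:
  Rp1 = R1 ‖ R2 (parallel, both between nodes 0 and 1) = 1/(1/150 + 1/20) = 17.65 Ω
R_th = 17.65 Ω

Final answer: V_th = 1.176 V, R_th = 17.65 Ω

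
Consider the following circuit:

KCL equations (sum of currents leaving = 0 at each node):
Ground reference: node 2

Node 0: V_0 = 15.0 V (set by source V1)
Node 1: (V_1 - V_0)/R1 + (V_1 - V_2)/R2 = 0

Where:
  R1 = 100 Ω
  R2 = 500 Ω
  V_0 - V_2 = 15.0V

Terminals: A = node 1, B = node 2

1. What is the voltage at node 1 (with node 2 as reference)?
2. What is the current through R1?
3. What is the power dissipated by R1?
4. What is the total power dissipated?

Nodal analysis, taking node 2 as the 0 V reference.
Source V1 fixes V_0 = 15 V.
KCL at each unknown node (sum of currents leaving = 0; resistances in Ω):
  Node 1: (V_1 - 15)/100 + (V_1 - 0)/500 = 0
Collecting terms: 0.012 × V_1 = 0.15  =>  V_1 = 12.5 V
Part 1:
  Read off the nodal solution: V_1 = 12.5 V
Part 2:
  I_R1 = (V_0 - V_1)/R1 = (15 - 12.5)/100 = 0.025 A
  Magnitude: I_R1 = 0.025 A
Part 3:
  I_R1 = (V_0 - V_1)/R1 = (15 - 12.5)/100 = 0.025 A
  P_R1 = I_R1² × R1 = (0.025)² × 100 = 0.0625 W
Part 4:
  Power in each resistor, P = (ΔV)²/R:
    P_R1 = (15 - 12.5)²/100 = 0.0625 W
    P_R2 = (12.5 - 0)²/500 = 0.3125 W
  P_total = P_R1 + P_R2 = 0.375 W

Final answers:
1. V_1 = 12.5 V
2. I_R1 = 0.025 A
3. P_R1 = 0.0625 W
4. P_total = 0.375 W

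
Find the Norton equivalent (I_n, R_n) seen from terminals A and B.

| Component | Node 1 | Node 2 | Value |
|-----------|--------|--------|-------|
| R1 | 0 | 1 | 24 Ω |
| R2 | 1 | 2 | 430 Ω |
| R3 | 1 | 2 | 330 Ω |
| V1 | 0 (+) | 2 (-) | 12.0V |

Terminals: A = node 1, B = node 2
Find the Thévenin equivalent first; then I_n = V_th/R_th and R_n = R_th.
Step 1 — V_th is the open-circuit voltage V_A - V_B (nothing connected across the terminals).
Nodal analysis, taking node 2 as the 0 V reference.
Source V1 fixes V_0 = 12 V.
KCL at each unknown node (sum of currents leaving = 0; resistances in Ω):
  Node 1: (V_1 - 12)/24 + (V_1 - 0)/430 + (V_1 - 0)/330 = 0
Collecting terms: 0.04702 × V_1 = 0.5  =>  V_1 = 10.63 V
V_th = V_1 - V_2 = 10.63 - 0 = 10.63 V
Step 2 — R_th: zero the source — replace V1 by a short circuit (node 2 merges into node 0) — and find the resistance seen between A (node 1) and B (node 0).
Reduce the network between node 1 (A) and node 0 (B) by series/parallel combination:
  Rp1 = R1 ‖ R2 ‖ R3 (parallel, all between nodes 0 and 1) = 1/(1/24 + 1/430 + 1/330) = 21.27 Ω
R_th = 21.27 Ω
I_n = V_th/R_th = 10.63/21.27 = 0.5 A, and R_n = R_th = 21.27 Ω

Final answer: I_n = 0.5 A, R_n = 21.27 Ω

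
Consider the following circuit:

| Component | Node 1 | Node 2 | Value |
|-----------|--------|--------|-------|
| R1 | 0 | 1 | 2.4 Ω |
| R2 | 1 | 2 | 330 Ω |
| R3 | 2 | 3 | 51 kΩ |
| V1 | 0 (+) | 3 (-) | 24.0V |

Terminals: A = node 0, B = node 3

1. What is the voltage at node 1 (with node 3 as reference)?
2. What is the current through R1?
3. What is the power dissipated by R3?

Nodal analysis, taking node 3 as the 0 V reference.
Source V1 fixes V_0 = 24 V.
KCL at each unknown node (sum of currents leaving = 0; resistances in Ω):
  Node 1: (V_1 - 24)/2.4 + (V_1 - V_2)/330 = 0
  Node 2: (V_2 - V_1)/330 + (V_2 - 0)/51000 = 0
Collecting terms (coefficients in siemens):
  0.4197·V_1 - 0.00303·V_2 = 10
  0.00305·V_2 - 0.00303·V_1 = 0
Determinant D = (0.4197)(0.00305) - (-0.00303)(-0.00303) = 0.001271
V_1 = [(10)(0.00305) - (-0.00303)(0)]/D = 24 V
V_2 = [(0.4197)(0) - (10)(-0.00303)]/D = 23.84 V
Part 1:
  Read off the nodal solution: V_1 = 24 V
Part 2:
  I_R1 = (V_0 - V_1)/R1 = (24 - 24)/2.4 = 0.0004675 A
  Magnitude: I_R1 = 0.0004675 A
Part 3:
  I_R3 = (V_2 - V_3)/R3 = (23.84 - 0)/51000 = 0.0004675 A
  P_R3 = I_R3² × R3 = (0.0004675)² × 51000 = 0.01115 W

Final answers:
1. V_1 = 24 V
2. I_R1 = 0.0004675 A
3. P_R3 = 0.01115 W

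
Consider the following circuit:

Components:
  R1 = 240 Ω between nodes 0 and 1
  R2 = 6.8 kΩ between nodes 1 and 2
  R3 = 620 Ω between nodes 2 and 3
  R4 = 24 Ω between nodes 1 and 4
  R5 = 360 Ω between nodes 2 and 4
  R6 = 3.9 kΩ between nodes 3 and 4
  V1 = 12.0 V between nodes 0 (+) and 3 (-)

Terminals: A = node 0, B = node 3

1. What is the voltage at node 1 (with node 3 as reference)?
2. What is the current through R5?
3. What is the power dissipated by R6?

Nodal analysis, taking node 3 as the 0 V reference.
Source V1 fixes V_0 = 12 V.
KCL at each unknown node (sum of currents leaving = 0; resistances in Ω):
  Node 1: (V_1 - 12)/240 + (V_1 - V_2)/6800 + (V_1 - V_4)/24 = 0
  Node 2: (V_2 - V_1)/6800 + (V_2 - 0)/620 + (V_2 - V_4)/360 = 0
  Node 4: (V_4 - V_1)/24 + (V_4 - V_2)/360 + (V_4 - 0)/3900 = 0
Collecting terms (coefficients in siemens):
  0.04598·V_1 - 0.0001471·V_2 - 0.04167·V_4 = 0.05
  0.004538·V_2 - 0.0001471·V_1 - 0.002778·V_4 = 0
  0.0447·V_4 - 0.04167·V_1 - 0.002778·V_2 = 0
Solving these 3 simultaneous equations (Gaussian elimination) gives:
  V_1 = 9.214 V, V_2 = 5.776 V, V_4 = 8.947 V
Part 1:
  Read off the nodal solution: V_1 = 9.214 V
Part 2:
  I_R5 = (V_2 - V_4)/R5 = (5.776 - 8.947)/360 = -0.00881 A
  Magnitude: I_R5 = 0.00881 A
Part 3:
  I_R6 = (V_3 - V_4)/R6 = (0 - 8.947)/3900 = -0.002294 A
  P_R6 = I_R6² × R6 = (-0.002294)² × 3900 = 0.02053 W

Final answers:
1. V_1 = 9.214 V
2. I_R5 = 0.00881 A
3. P_R6 = 0.02053 W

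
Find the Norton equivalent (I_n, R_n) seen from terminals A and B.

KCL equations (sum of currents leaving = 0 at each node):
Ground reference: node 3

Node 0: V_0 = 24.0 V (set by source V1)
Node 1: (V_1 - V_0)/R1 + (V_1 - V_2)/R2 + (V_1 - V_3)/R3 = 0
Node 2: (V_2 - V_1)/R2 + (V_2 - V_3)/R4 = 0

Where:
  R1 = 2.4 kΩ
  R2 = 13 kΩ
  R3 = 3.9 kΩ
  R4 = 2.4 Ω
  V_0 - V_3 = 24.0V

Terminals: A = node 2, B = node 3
Find the Thévenin equivalent first; then I_n = V_th/R_th and R_n = R_th.
Step 1 — V_th is the open-circuit voltage V_A - V_B (nothing connected across the terminals).
Nodal analysis, taking node 3 as the 0 V reference.
Source V1 fixes V_0 = 24 V.
KCL at each unknown node (sum of currents leaving = 0; resistances in Ω):
  Node 1: (V_1 - 24)/2400 + (V_1 - V_2)/13000 + (V_1 - 0)/3900 = 0
  Node 2: (V_2 - V_1)/13000 + (V_2 - 0)/2.4 = 0
Collecting terms (coefficients in siemens):
  0.00075·V_1 - 0.00007692·V_2 = 0.01
  0.4167·V_2 - 0.00007692·V_1 = 0
Determinant D = (0.00075)(0.4167) - (-0.00007692)(-0.00007692) = 0.0003126
V_1 = [(0.01)(0.4167) - (-0.00007692)(0)]/D = 13.33 V
V_2 = [(0.00075)(0) - (0.01)(-0.00007692)]/D = 0.002461 V
V_th = V_2 - V_3 = 0.002461 - 0 = 0.002461 V
Step 2 — R_th: zero the source — replace V1 by a short circuit (node 3 merges into node 0) — and find the resistance seen between A (node 2) and B (node 0).
Reduce the network between node 2 (A) and node 0 (B) by series/parallel combination:
  Rp1 = R1 ‖ R3 (parallel, both between nodes 0 and 1) = 1/(1/2400 + 1/3900) = 1486 Ω
  Rs1 = R2 + Rp1 (series, joined only at node 1) = 13000 + 1486 = 14490 Ω
  Rp2 = R4 ‖ Rs1 (parallel, both between nodes 0 and 2) = 1/(1/2.4 + 1/14490) = 2.4 Ω
R_th = 2.4 Ω
I_n = V_th/R_th = 0.002461/2.4 = 0.001026 A, and R_n = R_th = 2.4 Ω

Final answer: I_n = 0.001026 A, R_n = 2.4 Ω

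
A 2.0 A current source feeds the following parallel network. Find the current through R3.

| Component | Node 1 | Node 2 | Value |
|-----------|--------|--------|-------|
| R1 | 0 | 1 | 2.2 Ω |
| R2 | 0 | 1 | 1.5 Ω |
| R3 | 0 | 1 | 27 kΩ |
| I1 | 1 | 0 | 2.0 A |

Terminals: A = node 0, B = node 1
All resistors sit directly between nodes 0 and 1, so they are in parallel and share one voltage V; the full source current 2 A splits among them.
1/R_par = 1/2.2 + 1/1.5 + 1/27000 = 1.121 S  =>  R_par = 0.8919 Ω
V = I × R_par = 2 × 0.8919 = 1.784 V
I_R3 = V/R3 = 1.784/27000 = 0.00006606 A

Final answer: 6.606e-05 A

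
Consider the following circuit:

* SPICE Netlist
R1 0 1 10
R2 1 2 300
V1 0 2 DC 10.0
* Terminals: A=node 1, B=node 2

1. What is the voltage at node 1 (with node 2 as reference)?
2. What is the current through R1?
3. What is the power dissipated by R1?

Nodal analysis, taking node 2 as the 0 V reference.
Source V1 fixes V_0 = 10 V.
KCL at each unknown node (sum of currents leaving = 0; resistances in Ω):
  Node 1: (V_1 - 10)/10 + (V_1 - 0)/300 = 0
Collecting terms: 0.1033 × V_1 = 1  =>  V_1 = 9.677 V
Part 1:
  Read off the nodal solution: V_1 = 9.677 V
Part 2:
  I_R1 = (V_0 - V_1)/R1 = (10 - 9.677)/10 = 0.03226 A
  Magnitude: I_R1 = 0.03226 A
Part 3:
  I_R1 = (V_0 - V_1)/R1 = (10 - 9.677)/10 = 0.03226 A
  P_R1 = I_R1² × R1 = (0.03226)² × 10 = 0.01041 W

Final answers:
1. V_1 = 9.677 V
2. I_R1 = 0.03226 A
3. P_R1 = 0.01041 W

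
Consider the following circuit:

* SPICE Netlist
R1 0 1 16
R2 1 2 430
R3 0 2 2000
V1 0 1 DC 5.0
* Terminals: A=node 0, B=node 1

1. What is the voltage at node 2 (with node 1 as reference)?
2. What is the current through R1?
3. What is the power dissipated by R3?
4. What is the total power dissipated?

Nodal analysis, taking node 1 as the 0 V reference.
Source V1 fixes V_0 = 5 V.
KCL at each unknown node (sum of currents leaving = 0; resistances in Ω):
  Node 2: (V_2 - 0)/430 + (V_2 - 5)/2000 = 0
Collecting terms: 0.002826 × V_2 = 0.0025  =>  V_2 = 0.8848 V
Part 1:
  Read off the nodal solution: V_2 = 0.8848 V
Part 2:
  I_R1 = (V_0 - V_1)/R1 = (5 - 0)/16 = 0.3125 A
  Magnitude: I_R1 = 0.3125 A
Part 3:
  I_R3 = (V_0 - V_2)/R3 = (5 - 0.8848)/2000 = 0.002058 A
  P_R3 = I_R3² × R3 = (0.002058)² × 2000 = 0.008468 W
Part 4:
  Power in each resistor, P = (ΔV)²/R:
    P_R1 = (5 - 0)²/16 = 1.562 W
    P_R2 = (0 - 0.8848)²/430 = 0.001821 W
    P_R3 = (5 - 0.8848)²/2000 = 0.008468 W
  P_total = P_R1 + P_R2 + P_R3 = 1.573 W

Final answers:
1. V_2 = 0.8848 V
2. I_R1 = 0.3125 A
3. P_R3 = 0.008468 W
4. P_total = 1.573 W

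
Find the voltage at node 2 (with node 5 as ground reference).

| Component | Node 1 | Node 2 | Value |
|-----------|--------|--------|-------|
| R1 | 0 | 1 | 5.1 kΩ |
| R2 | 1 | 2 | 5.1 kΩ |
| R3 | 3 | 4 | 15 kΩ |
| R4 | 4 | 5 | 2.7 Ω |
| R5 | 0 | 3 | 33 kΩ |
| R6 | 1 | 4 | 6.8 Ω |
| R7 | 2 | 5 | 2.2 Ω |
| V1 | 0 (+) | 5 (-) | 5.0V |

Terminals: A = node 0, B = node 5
Nodal analysis, taking node 5 as the 0 V reference.
Source V1 fixes V_0 = 5 V.
KCL at each unknown node (sum of currents leaving = 0; resistances in Ω):
  Node 1: (V_1 - 5)/5100 + (V_1 - V_2)/5100 + (V_1 - V_4)/6.8 = 0
  Node 2: (V_2 - V_1)/5100 + (V_2 - 0)/2.2 = 0
  Node 3: (V_3 - V_4)/15000 + (V_3 - 5)/33000 = 0
  Node 4: (V_4 - V_3)/15000 + (V_4 - 0)/2.7 + (V_4 - V_1)/6.8 = 0
Collecting terms (coefficients in siemens):
  0.1475·V_1 - 0.0001961·V_2 - 0.1471·V_4 = 0.0009804
  0.4547·V_2 - 0.0001961·V_1 = 0
  0.00009697·V_3 - 0.00006667·V_4 = 0.0001515
  0.5175·V_4 - 0.1471·V_1 - 0.00006667·V_3 = 0
Solving these 4 simultaneous equations (Gaussian elimination) gives:
  V_1 = 0.009559 V, V_2 = 0.000004122 V, V_3 = 1.565 V, V_4 = 0.002918 V
The requested potential is V_2 = 0.000004122 V.

Final answer: V_2 = 4.122e-06 V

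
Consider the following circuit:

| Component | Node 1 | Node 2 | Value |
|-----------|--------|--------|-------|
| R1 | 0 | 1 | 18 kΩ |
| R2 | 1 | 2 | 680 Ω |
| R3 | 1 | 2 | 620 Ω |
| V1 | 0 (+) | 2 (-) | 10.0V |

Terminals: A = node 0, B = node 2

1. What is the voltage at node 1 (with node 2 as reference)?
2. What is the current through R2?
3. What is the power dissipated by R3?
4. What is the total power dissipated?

Nodal analysis, taking node 2 as the 0 V reference.
Source V1 fixes V_0 = 10 V.
KCL at each unknown node (sum of currents leaving = 0; resistances in Ω):
  Node 1: (V_1 - 10)/18000 + (V_1 - 0)/680 + (V_1 - 0)/620 = 0
Collecting terms: 0.003139 × V_1 = 0.0005556  =>  V_1 = 0.177 V
Part 1:
  Read off the nodal solution: V_1 = 0.177 V
Part 2:
  I_R2 = (V_1 - V_2)/R2 = (0.177 - 0)/680 = 0.0002603 A
  Magnitude: I_R2 = 0.0002603 A
Part 3:
  I_R3 = (V_1 - V_2)/R3 = (0.177 - 0)/620 = 0.0002855 A
  P_R3 = I_R3² × R3 = (0.0002855)² × 620 = 0.00005052 W
Part 4:
  Power in each resistor, P = (ΔV)²/R:
    P_R1 = (10 - 0.177)²/18000 = 0.005361 W
    P_R2 = (0.177 - 0)²/680 = 0.00004606 W
    P_R3 = (0.177 - 0)²/620 = 0.00005052 W
  P_total = P_R1 + P_R2 + P_R3 = 0.005457 W

Final answers:
1. V_1 = 0.177 V
2. I_R2 = 0.0002603 A
3. P_R3 = 5.052e-05 W
4. P_total = 0.005457 W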